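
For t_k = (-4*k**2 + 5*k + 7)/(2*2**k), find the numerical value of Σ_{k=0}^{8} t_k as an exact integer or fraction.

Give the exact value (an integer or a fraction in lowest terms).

The ratio is (4*k**2 + 3*k - 8)/(2*(4*k**2 - 5*k - 7)).
A = 1/2, B = 1, C = k**2 - 5*k/4 - 7/4.
Set up (1/2)·f(k+1) − (1)·f(k) − (k**2 - 5*k/4 - 7/4) = 0.
deg f ≤ 2 (via 0,0,2).
Solve for f: f(k) = -k*(4*k + 3)/2 (degree 2 ≤ 2).
Certificate R = B(k−1)f/C = -2*k*(4*k + 3)/(4*k**2 - 5*k - 7) gives s_k = k*(4*k + 3)/2**k.
Verify: (-4*k**2 + 5*k + 7)/(2*2**k) matches t_k.
Evaluate s at k=9 and k=0: 351/512 and 0; difference 351/512.

Σ = 351/512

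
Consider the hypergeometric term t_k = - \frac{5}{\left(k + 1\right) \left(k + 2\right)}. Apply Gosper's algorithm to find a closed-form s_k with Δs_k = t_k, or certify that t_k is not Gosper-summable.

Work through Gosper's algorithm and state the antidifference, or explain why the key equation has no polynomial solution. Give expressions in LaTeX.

s_k = - \frac{5 k}{k + 1}

r(k) = (k + 1)/(k + 3) after simplifying.
Take A(k)=k + 1, B(k)=k + 3, C(k)=1.
Set up (k + 1)·f(k+1) − (k + 2)·f(k) − (1) = 0.
Bound: deg f ≤ 1.
Solving with deg f ≤ 1: f(k) = k.
Certificate R = B(k−1)f/C = k*(k + 2) gives s_k = -5*k/(k + 1).
Δs = -5/(k**2 + 3*k + 2), as required.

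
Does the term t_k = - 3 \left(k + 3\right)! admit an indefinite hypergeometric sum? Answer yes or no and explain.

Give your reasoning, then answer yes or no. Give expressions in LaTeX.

The ratio is k + 4.
Gosper form: A/B · C(k+1)/C(k) with A=k + 4, B=1, C=1.
f must satisfy (k + 4)·f(k+1) − (1)·f(k) = 1.
d = -1 from the (1,0,0) case.
deg f ≤ -1 is impossible — no certificate.

No. Not Gosper-summable.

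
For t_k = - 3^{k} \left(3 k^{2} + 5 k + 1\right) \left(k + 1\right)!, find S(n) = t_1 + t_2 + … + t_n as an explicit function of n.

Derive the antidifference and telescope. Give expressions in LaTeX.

Compute t_(k+1)/t_k: get 3*(3*k**3 + 17*k**2 + 31*k + 18)/(3*k**2 + 5*k + 1).
Gosper form: A/B · C(k+1)/C(k) with A=3*k + 6, B=1, C=k**2 + 5*k/3 + 1/3.
f must satisfy (3*k + 6)·f(k+1) − (1)·f(k) = k**2 + 5*k/3 + 1/3.
d = 1 from the (1,0,2) case.
Solve for f: f(k) = (k - 1)/3 (degree 1 ≤ 1).
Certificate R = B(k−1)f/C = (k - 1)/(3*k**2 + 5*k + 1) gives s_k = -3**k*(k - 1)*factorial(k + 1).
Verify: -3**k*(3*k**2 + 5*k + 1)*factorial(k + 1) matches t_k.
Σ_(k=1)^n t_k = s_(n+1) − s_(1) = (-3**(n + 1)*n*factorial(n + 2)) − (0), i.e. -3**(n + 1)*n*factorial(n + 2).

S(n) = - 3^{n + 1} n \left(n + 2\right)!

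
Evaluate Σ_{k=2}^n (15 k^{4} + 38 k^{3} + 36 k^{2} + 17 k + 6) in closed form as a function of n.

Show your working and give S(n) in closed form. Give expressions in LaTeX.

Ratio r(k) = (15*k**4 + 98*k**3 + 240*k**2 + 263*k + 112)/(15*k**4 + 38*k**3 + 36*k**2 + 17*k + 6).
So A=1 and B=1, with C=k**4 + 38*k**3/15 + 12*k**2/5 + 17*k/15 + 2/5.
Solve (1)·f(k+1) − (1)·f(k) = k**4 + 38*k**3/15 + 12*k**2/5 + 17*k/15 + 2/5.
d = 5 from the (0,0,4) case.
Coefficient equations give f(k) = k*(3*k**4 + 2*k**3 - 2*k**2 + 3)/15.
R(k) = B(k−1)·f(k)/C(k) = k*(3*k**4 + 2*k**3 - 2*k**2 + 3)/(15*k**4 + 38*k**3 + 36*k**2 + 17*k + 6); s_k = R·t_k = k*(3*k**4 + 2*k**3 - 2*k**2 + 3).
Check: Δs_k = 15*k**4 + 38*k**3 + 36*k**2 + 17*k + 6. ✓
Σ_(k=2)^n t_k = s_(n+1) − s_(2) = (3*n**5 + 17*n**4 + 36*n**3 + 36*n**2 + 20*n + 6) − (118), i.e. 3*n**5 + 17*n**4 + 36*n**3 + 36*n**2 + 20*n - 112.

S(n) = 3 n^{5} + 17 n^{4} + 36 n^{3} + 36 n^{2} + 20 n - 112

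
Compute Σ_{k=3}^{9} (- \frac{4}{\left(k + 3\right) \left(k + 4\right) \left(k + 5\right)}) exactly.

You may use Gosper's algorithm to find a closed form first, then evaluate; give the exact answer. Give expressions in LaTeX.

Σ = -10/273

r(k) = (k + 3)/(k + 6) after simplifying.
Gosper form: A/B · C(k+1)/C(k) with A=k + 3, B=k + 6, C=1.
Key eq: (k + 3)·f(k+1) = (k + 5)·f(k) + (1).
Degrees (1,1,0) ⇒ d ≤ 2.
Coefficient equations give f(k) = k*(k + 7)/24.
So s_k = (B(k−1)f/C)·t_k = (k*(k + 5)*(k + 7)/24)·t_k = k*(-k - 7)/(6*(k + 3)*(k + 4)).
Verify: -4/(k**3 + 12*k**2 + 47*k + 60) matches t_k.
Σ_(k=3)^(9) t_k = s_(10) − s_(3) = -85/546 − (-5/42) = -10/273.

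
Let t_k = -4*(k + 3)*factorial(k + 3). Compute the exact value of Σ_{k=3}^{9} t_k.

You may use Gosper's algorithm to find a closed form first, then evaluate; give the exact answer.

Σ = -24908080320

t_(k+1)/t_k = (k + 4)**2/(k + 3).
So A=k + 4 and B=1, with C=k + 3.
Need (k + 4)·f(k+1) − (1)·f(k) = k + 3.
d = 0 from the (1,0,1) case.
Solve for f: f(k) = 1 (degree 0 ≤ 0).
Certificate R = B(k−1)f/C = 1/(k + 3) gives s_k = -4*factorial(k + 3).
Check: Δs_k = -4*(k + 3)*factorial(k + 3). ✓
Σ_(k=3)^(9) t_k = s_(10) − s_(3) = -24908083200 − (-2880) = -24908080320.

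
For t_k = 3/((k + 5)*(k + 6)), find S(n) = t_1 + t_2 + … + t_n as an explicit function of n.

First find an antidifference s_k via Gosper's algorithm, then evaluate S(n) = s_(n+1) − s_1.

S(n) = n/(2*(n + 6))

Ratio r(k) = (k + 5)/(k + 7).
So A=k + 5 and B=k + 7, with C=1.
Solve (k + 5)·f(k+1) − (k + 6)·f(k) = 1.
deg f ≤ 1 (via 1,1,0).
Match coefficients ⇒ f(k) = k/5.
Get s_k = R·t_k = 3*k/(5*(k + 5)) with R(k) = B(k−1)f(k)/C(k) = k*(k + 6)/5.
Δs = 3/(k**2 + 11*k + 30), as required.
Σ_(k=1)^n t_k = s_(n+1) − s_(1) = (3*(n + 1)/(5*(n + 6))) − (1/10), i.e. n/(2*(n + 6)).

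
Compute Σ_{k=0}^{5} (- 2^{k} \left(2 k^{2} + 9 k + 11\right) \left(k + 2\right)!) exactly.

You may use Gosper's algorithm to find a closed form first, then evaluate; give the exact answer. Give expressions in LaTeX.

Σ = -18063358

r(k) = 2*(2*k**3 + 19*k**2 + 61*k + 66)/(2*k**2 + 9*k + 11) after simplifying.
Normal form (A,B,C) = (2*k + 6, 1, k**2 + 9*k/2 + 11/2).
f must satisfy (2*k + 6)·f(k+1) − (1)·f(k) = k**2 + 9*k/2 + 11/2.
Bound: deg f ≤ 1.
A polynomial solution: f(k) = (k + 1)/2.
Certificate R = B(k−1)f/C = (k + 1)/(2*k**2 + 9*k + 11) gives s_k = -2**k*(k + 1)*factorial(k + 2).
s_(k+1) − s_k = -2**k*(2*k**2 + 9*k + 11)*factorial(k + 2) = t_k.
Σ_(k=0)^(5) t_k = s_(6) − s_(0) = -18063360 − (-2) = -18063358.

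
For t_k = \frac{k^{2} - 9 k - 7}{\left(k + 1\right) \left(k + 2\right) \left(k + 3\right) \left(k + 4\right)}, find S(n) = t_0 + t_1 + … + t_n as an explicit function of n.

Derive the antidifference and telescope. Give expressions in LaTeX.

Ratio r(k) = (k + 1)*(9*k - (k + 1)**2 + 16)/((k + 5)*(-k**2 + 9*k + 7)).
Gosper form: A/B · C(k+1)/C(k) with A=k + 1, B=k + 5, C=k**2 - 9*k - 7.
Set up (k + 1)·f(k+1) − (k + 4)·f(k) − (k**2 - 9*k - 7) = 0.
Degrees (1,1,2) ⇒ d ≤ 3.
Solve for f: f(k) = -k*(k**2 + 8*k + 5)/2 (degree 3 ≤ 3).
Get s_k = R·t_k = k*(-k**2 - 8*k - 5)/(2*(k + 1)*(k + 2)*(k + 3)) with R(k) = B(k−1)f(k)/C(k) = -k*(k + 4)*(k**2 + 8*k + 5)/(2*(k**2 - 9*k - 7)).
s_(k+1) − s_k = (k**2 - 9*k - 7)/(k**4 + 10*k**3 + 35*k**2 + 50*k + 24) = t_k.
Telescope: S(n) = s_(n+1) − s_(0) = (-n**3 - 11*n**2 - 24*n - 14)/(2*(n**3 + 9*n**2 + 26*n + 24)) − (0) = (-n**3 - 11*n**2 - 24*n - 14)/(2*(n**3 + 9*n**2 + 26*n + 24)).

S(n) = \frac{- n^{3} - 11 n^{2} - 24 n - 14}{2 \left(n^{3} + 9 n^{2} + 26 n + 24\right)}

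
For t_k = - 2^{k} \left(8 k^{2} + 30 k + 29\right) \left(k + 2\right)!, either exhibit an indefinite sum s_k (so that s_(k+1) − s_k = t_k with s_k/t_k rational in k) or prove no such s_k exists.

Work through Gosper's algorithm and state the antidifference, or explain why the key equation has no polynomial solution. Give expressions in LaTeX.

s_k = - 2^{k} \left(4 k + 1\right) \left(k + 2\right)!

r(k) = 2*(8*k**3 + 70*k**2 + 205*k + 201)/(8*k**2 + 30*k + 29) after simplifying.
Take A(k)=2*k + 6, B(k)=1, C(k)=k**2 + 15*k/4 + 29/8.
Set up (2*k + 6)·f(k+1) − (1)·f(k) − (k**2 + 15*k/4 + 29/8) = 0.
Degrees (1,0,2) ⇒ d ≤ 1.
Solving with deg f ≤ 1: f(k) = (4*k + 1)/8.
Certificate R = B(k−1)f/C = (4*k + 1)/(8*k**2 + 30*k + 29) gives s_k = -2**k*(4*k + 1)*factorial(k + 2).
Verify: -2**k*(8*k**2 + 30*k + 29)*factorial(k + 2) matches t_k.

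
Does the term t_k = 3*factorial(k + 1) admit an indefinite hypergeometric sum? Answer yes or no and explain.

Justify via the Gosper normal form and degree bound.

No. Not Gosper-summable.

The ratio is k + 2.
Factor: A=k + 2; B=1; C=1.
Solve (k + 2)·f(k+1) − (1)·f(k) = 1.
Bound: deg f ≤ -1.
deg f ≤ -1 is impossible — no certificate.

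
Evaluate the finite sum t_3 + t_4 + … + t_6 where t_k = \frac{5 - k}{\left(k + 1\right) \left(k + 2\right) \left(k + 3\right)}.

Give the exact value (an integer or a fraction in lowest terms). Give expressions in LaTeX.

Compute t_(k+1)/t_k: get (k - 4)*(k + 1)/((k - 5)*(k + 4)).
Normal form (A,B,C) = (k + 1, k + 4, k - 5).
Set up (k + 1)·f(k+1) − (k + 3)·f(k) − (k - 5) = 0.
d = 2 from the (1,1,1) case.
Solving with deg f ≤ 2: f(k) = -k*(k + 4).
R(k) = B(k−1)·f(k)/C(k) = -k*(k + 3)*(k + 4)/(k - 5); s_k = R·t_k = k*(k + 4)/((k + 1)*(k + 2)).
Check: Δs_k = (5 - k)/(k**3 + 6*k**2 + 11*k + 6). ✓
Evaluate s at k=7 and k=3: 77/72 and 21/20; difference 7/360.

Σ = 7/360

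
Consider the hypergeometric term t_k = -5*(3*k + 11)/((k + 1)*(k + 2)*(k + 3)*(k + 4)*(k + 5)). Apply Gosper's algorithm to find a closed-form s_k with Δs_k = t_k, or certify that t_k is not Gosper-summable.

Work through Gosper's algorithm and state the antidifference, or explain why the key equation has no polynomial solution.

t_(k+1)/t_k = (k + 1)*(3*k + 14)/((k + 6)*(3*k + 11)).
So A=k + 1 and B=k + 6, with C=k + 11/3.
Key eq: (k + 1)·f(k+1) = (k + 5)·f(k) + (k + 11/3).
Bound: deg f ≤ 4.
A polynomial solution: f(k) = k*(k + 3)*(k**2 + 7*k + 14)/24.
R(k) = B(k−1)·f(k)/C(k) = k*(k + 3)*(k + 5)*(k**2 + 7*k + 14)/(8*(3*k + 11)); s_k = R·t_k = 5*k*(-k**2 - 7*k - 14)/(8*(k**3 + 7*k**2 + 14*k + 8)).
Δs = 5*(-3*k - 11)/(k**5 + 15*k**4 + 85*k**3 + 225*k**2 + 274*k + 120), as required.

s_k = 5*k*(-k**2 - 7*k - 14)/(8*(k**3 + 7*k**2 + 14*k + 8))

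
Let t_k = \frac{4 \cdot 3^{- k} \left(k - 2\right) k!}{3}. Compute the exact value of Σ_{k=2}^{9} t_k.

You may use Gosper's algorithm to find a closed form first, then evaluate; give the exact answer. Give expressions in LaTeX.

Step 1: r(k) = (k**2 - 1)/(3*(k - 2)).
Normal form (A,B,C) = (k/3 + 1/3, 1, k - 2).
Key eq: (k/3 + 1/3)·f(k+1) = (1)·f(k) + (k - 2).
deg f ≤ 0 (via 1,0,1).
Coefficient equations give f(k) = 3.
So s_k = (B(k−1)f/C)·t_k = (3/(k - 2))·t_k = 4*factorial(k)/3**k.
Verify: 4*(k - 2)*factorial(k)/(3*3**k) matches t_k.
Sum = s_(10) − s_(2); s_(10) = 179200/729, s_(2) = 8/9 ⇒ 178552/729.

Σ = 178552/729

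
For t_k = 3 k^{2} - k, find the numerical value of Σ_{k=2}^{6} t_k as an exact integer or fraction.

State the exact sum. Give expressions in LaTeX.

The ratio is (-k + 3*(k + 1)**2 - 1)/(k*(3*k - 1)).
Factor: A=1; B=1; C=k**2 - k/3.
Need (1)·f(k+1) − (1)·f(k) = k**2 - k/3.
d = 3 from the (0,0,2) case.
Solving with deg f ≤ 3: f(k) = k*(k - 1)**2/3.
R(k) = B(k−1)·f(k)/C(k) = (k - 1)**2/(3*k - 1); s_k = R·t_k = k*(k**2 - 2*k + 1).
Verify: k*(3*k - 1) matches t_k.
Sum = s_(7) − s_(2); s_(7) = 252, s_(2) = 2 ⇒ 250.

Σ = 250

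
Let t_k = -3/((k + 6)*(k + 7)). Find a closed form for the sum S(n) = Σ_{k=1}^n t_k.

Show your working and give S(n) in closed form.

S(n) = -3*n/(7*n + 49)

t_(k+1)/t_k = (k + 6)/(k + 8).
Take A(k)=k + 6, B(k)=k + 8, C(k)=1.
Set up (k + 6)·f(k+1) − (k + 7)·f(k) − (1) = 0.
Bound: deg f ≤ 1.
Coefficient equations give f(k) = k/6.
Get s_k = R·t_k = -k/(2*k + 12) with R(k) = B(k−1)f(k)/C(k) = k*(k + 7)/6.
Verify: -3/(k**2 + 13*k + 42) matches t_k.
Evaluate: s_(n+1) = (-n - 1)/(2*(n + 7)); subtract s_(1) = -1/14 ⇒ S(n) = -3*n/(7*n + 49).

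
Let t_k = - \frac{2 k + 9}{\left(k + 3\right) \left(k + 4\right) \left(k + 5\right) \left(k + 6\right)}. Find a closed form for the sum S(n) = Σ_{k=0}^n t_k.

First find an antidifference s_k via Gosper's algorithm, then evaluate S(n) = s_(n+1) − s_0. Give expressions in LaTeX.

t_(k+1)/t_k = (k + 3)*(2*k + 11)/((k + 7)*(2*k + 9)).
A = k + 3, B = k + 7, C = k + 9/2.
Set up (k + 3)·f(k+1) − (k + 6)·f(k) − (k + 9/2) = 0.
From deg A=1, deg B=1, deg C=1: d=3.
Match coefficients ⇒ f(k) = k*(k + 4)*(k + 8)/30.
So s_k = (B(k−1)f/C)·t_k = (k*(k + 4)*(k + 6)*(k + 8)/(15*(2*k + 9)))·t_k = k*(-k - 8)/(15*(k**2 + 8*k + 15)).
Δs = (-2*k - 9)/(k**4 + 18*k**3 + 119*k**2 + 342*k + 360), as required.
Σ_(k=0)^n t_k = s_(n+1) − s_(0) = ((-n**2 - 10*n - 9)/(15*(n**2 + 10*n + 24))) − (0), i.e. (-n**2 - 10*n - 9)/(15*(n**2 + 10*n + 24)).

S(n) = \frac{- n^{2} - 10 n - 9}{15 \left(n^{2} + 10 n + 24\right)}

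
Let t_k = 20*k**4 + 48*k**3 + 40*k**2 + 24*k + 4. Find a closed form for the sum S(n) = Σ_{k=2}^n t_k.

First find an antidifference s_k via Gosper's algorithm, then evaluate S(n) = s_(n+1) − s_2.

S(n) = 4*n**5 + 22*n**4 + 44*n**3 + 44*n**2 + 22*n - 136

r(k) = (5*k**4 + 32*k**3 + 76*k**2 + 82*k + 34)/(5*k**4 + 12*k**3 + 10*k**2 + 6*k + 1) after simplifying.
So A=1 and B=1, with C=k**4 + 12*k**3/5 + 2*k**2 + 6*k/5 + 1/5.
Key eq: (1)·f(k+1) = (1)·f(k) + (k**4 + 12*k**3/5 + 2*k**2 + 6*k/5 + 1/5).
deg f ≤ 5 (via 0,0,4).
Match coefficients ⇒ f(k) = k*(k**2 + k - 1)*(2*k**2 - k + 1)/10.
Certificate R = B(k−1)f/C = k*(k**2 + k - 1)*(2*k**2 - k + 1)/(2*(5*k**4 + 12*k**3 + 10*k**2 + 6*k + 1)) gives s_k = 2*k*(2*k**4 + k**3 - 2*k**2 + 2*k - 1).
Δs = 20*k**4 + 48*k**3 + 40*k**2 + 24*k + 4, as required.
Telescope: S(n) = s_(n+1) − s_(2) = 4*n**5 + 22*n**4 + 44*n**3 + 44*n**2 + 22*n + 4 − (140) = 4*n**5 + 22*n**4 + 44*n**3 + 44*n**2 + 22*n - 136.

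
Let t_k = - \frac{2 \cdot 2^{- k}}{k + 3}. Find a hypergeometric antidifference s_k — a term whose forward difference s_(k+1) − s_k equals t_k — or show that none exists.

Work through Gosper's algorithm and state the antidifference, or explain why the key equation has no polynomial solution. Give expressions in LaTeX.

none (Gosper's algorithm certifies no s_k)

Ratio r(k) = (k + 3)/(2*(k + 4)).
Normal form (A,B,C) = (k/2 + 3/2, k + 4, 1).
Need (k/2 + 3/2)·f(k+1) − (k + 3)·f(k) = 1.
Degrees (1,1,0) ⇒ d ≤ -1.
Negative degree bound (-1): no f exists, t_k not Gosper-summable.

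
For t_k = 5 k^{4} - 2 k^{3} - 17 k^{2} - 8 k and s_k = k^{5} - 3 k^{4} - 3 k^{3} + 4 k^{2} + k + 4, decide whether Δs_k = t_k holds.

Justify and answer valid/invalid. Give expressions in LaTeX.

s_(k+1) = k**5 + 2*k**4 - 5*k**3 - 13*k**2 - 7*k + 4
s_(k+1) − s_k = k*(5*k**3 - 2*k**2 - 17*k - 8)
(s_(k+1) − s_k) − t_k = 0

valid; difference matches t_k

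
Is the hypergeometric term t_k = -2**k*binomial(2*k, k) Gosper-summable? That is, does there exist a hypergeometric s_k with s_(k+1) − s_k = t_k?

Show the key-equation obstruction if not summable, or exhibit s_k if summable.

No. Not Gosper-summable.

The ratio is 4*(2*k + 1)/(k + 1).
So A=8*k + 4 and B=k + 1, with C=1.
Key eq: (8*k + 4)·f(k+1) = (k)·f(k) + (1).
Degrees (1,1,0) ⇒ d ≤ -1.
deg f ≤ -1 is impossible — no certificate.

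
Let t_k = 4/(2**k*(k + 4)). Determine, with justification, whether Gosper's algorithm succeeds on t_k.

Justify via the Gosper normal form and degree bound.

Compute t_(k+1)/t_k: get (k + 4)/(2*(k + 5)).
Normal form (A,B,C) = (k/2 + 2, k + 5, 1).
Key eq: (k/2 + 2)·f(k+1) = (k + 4)·f(k) + (1).
Bound: deg f ≤ -1.
Bound -1 < 0, so the key equation has no polynomial solution.

No — t_k has no hypergeometric antidifference.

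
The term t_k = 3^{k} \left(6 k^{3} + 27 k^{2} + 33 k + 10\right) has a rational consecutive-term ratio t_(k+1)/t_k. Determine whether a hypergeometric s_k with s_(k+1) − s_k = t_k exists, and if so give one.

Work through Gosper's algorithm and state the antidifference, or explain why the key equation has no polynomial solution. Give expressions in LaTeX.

s_k = 3^{k} \left(3 k^{3} + 3 k - 4\right)

Step 1: r(k) = 3*(6*k**3 + 45*k**2 + 105*k + 76)/(6*k**3 + 27*k**2 + 33*k + 10).
So A=3 and B=1, with C=k**3 + 9*k**2/2 + 11*k/2 + 5/3.
Need (3)·f(k+1) − (1)·f(k) = k**3 + 9*k**2/2 + 11*k/2 + 5/3.
From deg A=0, deg B=0, deg C=3: d=3.
Match coefficients ⇒ f(k) = (3*k**3 + 3*k - 4)/6.
Certificate R = B(k−1)f/C = (3*k**3 + 3*k - 4)/(6*k**3 + 27*k**2 + 33*k + 10) gives s_k = 3**k*(3*k**3 + 3*k - 4).
Check: Δs_k = 3**k*(6*k**3 + 27*k**2 + 33*k + 10). ✓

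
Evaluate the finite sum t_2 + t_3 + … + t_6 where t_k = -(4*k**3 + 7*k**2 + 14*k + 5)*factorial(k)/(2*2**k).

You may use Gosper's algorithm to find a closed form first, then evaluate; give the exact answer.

Σ = -68889/8

Step 1: r(k) = (4*k**4 + 23*k**3 + 59*k**2 + 70*k + 30)/(2*(4*k**3 + 7*k**2 + 14*k + 5)).
Gosper form: A/B · C(k+1)/C(k) with A=k/2 + 1/2, B=1, C=k**3 + 7*k**2/4 + 7*k/2 + 5/4.
Need (k/2 + 1/2)·f(k+1) − (1)·f(k) = k**3 + 7*k**2/4 + 7*k/2 + 5/4.
d = 2 from the (1,0,3) case.
A polynomial solution: f(k) = (4*k**2 + 3*k + 2)/2.
Certificate R = B(k−1)f/C = 2*(4*k**2 + 3*k + 2)/(4*k**3 + 7*k**2 + 14*k + 5) gives s_k = -(4*k**2 + 3*k + 2)*factorial(k)/2**k.
Check: Δs_k = -(4*k**3 + 7*k**2 + 14*k + 5)*factorial(k)/(2*2**k). ✓
Telescoping: Σ = s_(7) − s_(2) = -68985/8 − (-12) = -68889/8.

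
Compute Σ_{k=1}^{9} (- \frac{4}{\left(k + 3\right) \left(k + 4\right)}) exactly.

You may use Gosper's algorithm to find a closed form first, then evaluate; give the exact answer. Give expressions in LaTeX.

Σ = -9/13

Step 1: r(k) = (k + 3)/(k + 5).
A = k + 3, B = k + 5, C = 1.
f must satisfy (k + 3)·f(k+1) − (k + 4)·f(k) = 1.
d = 1 from the (1,1,0) case.
Solve for f: f(k) = k/3 (degree 1 ≤ 1).
R(k) = B(k−1)·f(k)/C(k) = k*(k + 4)/3; s_k = R·t_k = -4*k/(3*k + 9).
Check: Δs_k = -4/(k**2 + 7*k + 12). ✓
Evaluate s at k=10 and k=1: -40/39 and -1/3; difference -9/13.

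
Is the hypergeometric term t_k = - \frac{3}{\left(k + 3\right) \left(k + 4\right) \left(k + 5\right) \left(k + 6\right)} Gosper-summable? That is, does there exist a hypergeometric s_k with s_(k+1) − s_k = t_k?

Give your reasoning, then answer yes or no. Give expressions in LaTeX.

Step 1: r(k) = (k + 3)/(k + 7).
Take A(k)=k + 3, B(k)=k + 7, C(k)=1.
Key eq: (k + 3)·f(k+1) = (k + 6)·f(k) + (1).
d = 3 from the (1,1,0) case.
Coefficient equations give f(k) = k*(k**2 + 12*k + 47)/180.
R(k) = B(k−1)·f(k)/C(k) = k*(k + 6)*(k**2 + 12*k + 47)/180; s_k = R·t_k = k*(-k**2 - 12*k - 47)/(60*(k + 3)*(k + 4)*(k + 5)).
s_(k+1) − s_k = -3/(k**4 + 18*k**3 + 119*k**2 + 342*k + 360) = t_k.

Yes. s_k = \frac{k \left(- k^{2} - 12 k - 47\right)}{60 \left(k + 3\right) \left(k + 4\right) \left(k + 5\right)}.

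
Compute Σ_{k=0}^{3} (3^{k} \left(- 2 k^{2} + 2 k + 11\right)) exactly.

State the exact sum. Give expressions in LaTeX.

Step 1: r(k) = 3*(2*k**2 + 2*k - 11)/(2*k**2 - 2*k - 11).
Normal form (A,B,C) = (3, 1, k**2 - k - 11/2).
f must satisfy (3)·f(k+1) − (1)·f(k) = k**2 - k - 11/2.
deg f ≤ 2 (via 0,0,2).
Match coefficients ⇒ f(k) = (k**2 - 4*k - 1)/2.
Then R = B(k−1)f/C = (k**2 - 4*k - 1)/(2*k**2 - 2*k - 11), so s_k = R(k)·t_k = 3**k*(-k**2 + 4*k + 1).
Δs = 3**k*(-2*k**2 + 2*k + 11), as required.
Evaluate s at k=4 and k=0: 81 and 1; difference 80.

Σ = 80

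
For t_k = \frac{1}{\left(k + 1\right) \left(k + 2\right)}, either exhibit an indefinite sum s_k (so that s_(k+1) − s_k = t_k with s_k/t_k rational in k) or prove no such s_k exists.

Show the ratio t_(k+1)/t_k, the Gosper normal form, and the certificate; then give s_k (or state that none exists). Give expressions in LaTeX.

s_k = \frac{k}{k + 1}

Ratio r(k) = (k + 1)/(k + 3).
So A=k + 1 and B=k + 3, with C=1.
Need (k + 1)·f(k+1) − (k + 2)·f(k) = 1.
Degrees (1,1,0) ⇒ d ≤ 1.
A polynomial solution: f(k) = k.
R(k) = B(k−1)·f(k)/C(k) = k*(k + 2); s_k = R·t_k = k/(k + 1).
s_(k+1) − s_k = 1/(k**2 + 3*k + 2) = t_k.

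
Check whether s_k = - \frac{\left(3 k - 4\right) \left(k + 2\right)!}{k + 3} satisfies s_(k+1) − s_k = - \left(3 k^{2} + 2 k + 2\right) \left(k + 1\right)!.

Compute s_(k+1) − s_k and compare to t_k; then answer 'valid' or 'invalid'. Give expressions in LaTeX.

s_(k+1) = -(3*k - 1)*factorial(k + 3)/(k + 4)
s_(k+1) − s_k = -(3*k**3 + 14*k**2 + 13*k + 7)*factorial(k + 2)/((k + 3)*(k + 4))
(s_(k+1) − s_k) − t_k = (3*k**3 + 11*k**2 + 5*k + 10)*factorial(k + 1)/((k + 3)*(k + 4))

Invalid: residual \frac{\left(3 k^{3} + 11 k^{2} + 5 k + 10\right) \left(k + 1\right)!}{\left(k + 3\right) \left(k + 4\right)} ≠ 0.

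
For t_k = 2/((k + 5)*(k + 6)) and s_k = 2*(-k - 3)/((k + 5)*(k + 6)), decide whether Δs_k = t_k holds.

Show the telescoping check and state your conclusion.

Invalid: residual -12/(k**3 + 18*k**2 + 107*k + 210) ≠ 0.

s_(k+1) = 2*(-k - 4)/((k + 6)*(k + 7))
s_(k+1) − s_k = 2*(k + 1)/(k**3 + 18*k**2 + 107*k + 210)
(s_(k+1) − s_k) − t_k = -12/(k**3 + 18*k**2 + 107*k + 210)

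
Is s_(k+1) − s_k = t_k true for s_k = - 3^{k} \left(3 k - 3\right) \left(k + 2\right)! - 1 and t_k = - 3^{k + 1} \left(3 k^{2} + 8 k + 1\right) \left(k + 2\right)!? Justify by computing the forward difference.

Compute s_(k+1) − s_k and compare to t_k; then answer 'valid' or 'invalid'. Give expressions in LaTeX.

Valid — Δs_k = t_k.

s_(k+1) = -3*3**(k + 1)*k*factorial(k + 3) - 1
s_(k+1) − s_k = -3**(k + 1)*(3*k**2 + 8*k + 1)*factorial(k + 2)
(s_(k+1) − s_k) − t_k = 0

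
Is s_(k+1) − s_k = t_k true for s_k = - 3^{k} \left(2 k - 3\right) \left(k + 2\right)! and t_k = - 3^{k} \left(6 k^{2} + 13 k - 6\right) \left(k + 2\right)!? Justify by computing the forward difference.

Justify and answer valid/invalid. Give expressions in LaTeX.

Valid — Δs_k = t_k.

s_(k+1) = -3**(k + 1)*(2*k - 1)*factorial(k + 3)
s_(k+1) − s_k = -3**k*(6*k**2 + 13*k - 6)*factorial(k + 2)
(s_(k+1) − s_k) − t_k = 0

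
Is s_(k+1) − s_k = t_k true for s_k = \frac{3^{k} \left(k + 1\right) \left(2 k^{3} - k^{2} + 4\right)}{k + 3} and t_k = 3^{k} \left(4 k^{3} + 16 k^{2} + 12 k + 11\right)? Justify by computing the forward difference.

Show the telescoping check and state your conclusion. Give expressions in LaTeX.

s_(k+1) = 3**(k + 1)*(k + 2)*(2*(k + 1)**3 - (k + 1)**2 + 4)/(k + 4)
s_(k+1) − s_k = 3**k*(4*k**5 + 36*k**4 + 120*k**3 + 165*k**2 + 127*k + 74)/(k**2 + 7*k + 12)
(s_(k+1) − s_k) − t_k = 3**k*(-8*k**4 - 52*k**3 - 122*k**2 - 94*k - 58)/(k**2 + 7*k + 12)

Invalid: residual \frac{3^{k} \left(- 8 k^{4} - 52 k^{3} - 122 k^{2} - 94 k - 58\right)}{k^{2} + 7 k + 12} ≠ 0.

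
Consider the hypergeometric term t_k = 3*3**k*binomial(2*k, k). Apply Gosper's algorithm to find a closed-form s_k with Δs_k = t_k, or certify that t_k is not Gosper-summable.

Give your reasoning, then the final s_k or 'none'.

t_(k+1)/t_k = 6*(2*k + 1)/(k + 1).
Take A(k)=12*k + 6, B(k)=k + 1, C(k)=1.
f must satisfy (12*k + 6)·f(k+1) − (k)·f(k) = 1.
d = -1 from the (1,1,0) case.
Negative degree bound (-1): no f exists, t_k not Gosper-summable.

not Gosper-summable; s_k does not exist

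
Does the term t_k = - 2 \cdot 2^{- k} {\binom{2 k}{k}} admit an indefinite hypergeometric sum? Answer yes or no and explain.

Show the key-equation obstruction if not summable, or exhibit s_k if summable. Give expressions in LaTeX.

No — key equation has no polynomial f.

t_(k+1)/t_k = (2*k + 1)/(k + 1).
Normal form (A,B,C) = (2*k + 1, k + 1, 1).
Solve (2*k + 1)·f(k+1) − (k)·f(k) = 1.
d = -1 from the (1,1,0) case.
Bound -1 < 0, so the key equation has no polynomial solution.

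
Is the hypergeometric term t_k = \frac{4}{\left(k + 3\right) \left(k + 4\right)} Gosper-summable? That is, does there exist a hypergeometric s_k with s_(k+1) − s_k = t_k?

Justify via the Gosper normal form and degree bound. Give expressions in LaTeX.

Yes. s_k = \frac{4 k}{3 \left(k + 3\right)}.

Step 1: r(k) = (k + 3)/(k + 5).
Normal form (A,B,C) = (k + 3, k + 5, 1).
Solve (k + 3)·f(k+1) − (k + 4)·f(k) = 1.
d = 1 from the (1,1,0) case.
A polynomial solution: f(k) = k/3.
Then R = B(k−1)f/C = k*(k + 4)/3, so s_k = R(k)·t_k = 4*k/(3*(k + 3)).
Check: Δs_k = 4/(k**2 + 7*k + 12). ✓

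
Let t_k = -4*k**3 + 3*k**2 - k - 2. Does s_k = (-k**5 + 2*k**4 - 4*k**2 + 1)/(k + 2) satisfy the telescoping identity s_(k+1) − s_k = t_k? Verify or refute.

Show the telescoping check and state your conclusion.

Invalid: residual (3*k**4 + 8*k**3 - 8*k**2 + 3*k + 5)/(k**2 + 5*k + 6) ≠ 0.

s_(k+1) = (-(k + 1)**5 + 2*(k + 1)**4 - 4*(k + 1)**2 + 1)/(k + 3)
s_(k+1) − s_k = (-4*k**5 - 14*k**4 - 2*k**3 + 3*k**2 - 13*k - 7)/(k**2 + 5*k + 6)
(s_(k+1) − s_k) − t_k = (3*k**4 + 8*k**3 - 8*k**2 + 3*k + 5)/(k**2 + 5*k + 6)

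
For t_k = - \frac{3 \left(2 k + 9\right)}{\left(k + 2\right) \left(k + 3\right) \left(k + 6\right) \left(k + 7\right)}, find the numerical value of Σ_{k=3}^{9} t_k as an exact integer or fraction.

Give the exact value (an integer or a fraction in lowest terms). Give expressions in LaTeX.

Ratio r(k) = (k + 2)*(k + 6)*(2*k + 11)/((k + 4)*(k + 8)*(2*k + 9)).
Factor: A=k + 2; B=k + 8; C=k**3 + 27*k**2/2 + 121*k/2 + 90.
Solve (k + 2)·f(k+1) − (k + 7)·f(k) = k**3 + 27*k**2/2 + 121*k/2 + 90.
Bound: deg f ≤ 5.
Match coefficients ⇒ f(k) = k*(k + 3)*(k + 4)*(k + 5)*(k + 8)/24.
Certificate R = B(k−1)f/C = k*(k + 3)*(k + 7)*(k + 8)/(12*(2*k + 9)) gives s_k = k*(-k - 8)/(4*(k**2 + 8*k + 12)).
Verify: 3*(-2*k - 9)/(k**4 + 18*k**3 + 113*k**2 + 288*k + 252) matches t_k.
Σ_(k=3)^(9) t_k = s_(10) − s_(3) = -15/64 − (-11/60) = -49/960.

Σ = -49/960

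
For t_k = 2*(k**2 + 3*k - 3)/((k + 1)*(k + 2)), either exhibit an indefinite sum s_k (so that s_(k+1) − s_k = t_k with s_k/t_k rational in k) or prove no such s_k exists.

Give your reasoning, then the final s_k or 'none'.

r(k) = (k + 1)*(3*k + (k + 1)**2)/((k + 3)*(k**2 + 3*k - 3)) after simplifying.
A = k + 1, B = k + 3, C = k**2 + 3*k - 3.
f must satisfy (k + 1)·f(k+1) − (k + 2)·f(k) = k**2 + 3*k - 3.
Bound: deg f ≤ 2.
Match coefficients ⇒ f(k) = k*(k - 4).
Get s_k = R·t_k = 2*k*(k - 4)/(k + 1) with R(k) = B(k−1)f(k)/C(k) = k*(k - 4)*(k + 2)/(k**2 + 3*k - 3).
Δs = 2*(k**2 + 3*k - 3)/(k**2 + 3*k + 2), as required.

s_k = 2*k*(k - 4)/(k + 1)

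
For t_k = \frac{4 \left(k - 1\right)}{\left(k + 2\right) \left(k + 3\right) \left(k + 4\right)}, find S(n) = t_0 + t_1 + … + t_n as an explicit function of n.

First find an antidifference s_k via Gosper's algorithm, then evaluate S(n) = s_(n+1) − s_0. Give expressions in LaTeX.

S(n) = \frac{n^{2} - 5 n - 6}{3 \left(n^{2} + 7 n + 12\right)}

The ratio is k*(k + 2)/((k - 1)*(k + 5)).
A = k + 2, B = k + 5, C = k - 1.
f must satisfy (k + 2)·f(k+1) − (k + 4)·f(k) = k - 1.
From deg A=1, deg B=1, deg C=1: d=2.
Match coefficients ⇒ f(k) = k*(k - 7)/12.
Get s_k = R·t_k = k*(k - 7)/(3*(k + 2)*(k + 3)) with R(k) = B(k−1)f(k)/C(k) = k*(k - 7)*(k + 4)/(12*(k - 1)).
Δs = 4*(k - 1)/(k**3 + 9*k**2 + 26*k + 24), as required.
Evaluate: s_(n+1) = (n**2 - 5*n - 6)/(3*(n**2 + 7*n + 12)); subtract s_(0) = 0 ⇒ S(n) = (n**2 - 5*n - 6)/(3*(n**2 + 7*n + 12)).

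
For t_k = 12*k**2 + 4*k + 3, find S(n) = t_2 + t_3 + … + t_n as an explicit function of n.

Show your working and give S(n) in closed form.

Ratio r(k) = (12*k**2 + 28*k + 19)/(12*k**2 + 4*k + 3).
Gosper form: A/B · C(k+1)/C(k) with A=1, B=1, C=k**2 + k/3 + 1/4.
Set up (1)·f(k+1) − (1)·f(k) − (k**2 + k/3 + 1/4) = 0.
d = 3 from the (0,0,2) case.
A polynomial solution: f(k) = k*(4*k**2 - 4*k + 3)/12.
Get s_k = R·t_k = k*(4*k**2 - 4*k + 3) with R(k) = B(k−1)f(k)/C(k) = k*(4*k**2 - 4*k + 3)/(12*k**2 + 4*k + 3).
Check: Δs_k = 12*k**2 + 4*k + 3. ✓
Evaluate: s_(n+1) = 4*n**3 + 8*n**2 + 7*n + 3; subtract s_(2) = 22 ⇒ S(n) = 4*n**3 + 8*n**2 + 7*n - 19.

S(n) = 4*n**3 + 8*n**2 + 7*n - 19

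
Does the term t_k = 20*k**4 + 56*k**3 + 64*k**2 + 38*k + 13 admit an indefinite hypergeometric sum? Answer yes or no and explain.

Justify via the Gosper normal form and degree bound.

Ratio r(k) = (20*k**4 + 136*k**3 + 352*k**2 + 414*k + 191)/(20*k**4 + 56*k**3 + 64*k**2 + 38*k + 13).
So A=1 and B=1, with C=k**4 + 14*k**3/5 + 16*k**2/5 + 19*k/10 + 13/20.
Set up (1)·f(k+1) − (1)·f(k) − (k**4 + 14*k**3/5 + 16*k**2/5 + 19*k/10 + 13/20) = 0.
deg f ≤ 5 (via 0,0,4).
Coefficient equations give f(k) = k*(4*k**4 + 4*k**3 + k + 4)/20.
So s_k = (B(k−1)f/C)·t_k = (k*(4*k**4 + 4*k**3 + k + 4)/(20*k**4 + 56*k**3 + 64*k**2 + 38*k + 13))·t_k = k*(4*k**4 + 4*k**3 + k + 4).
Δs = 20*k**4 + 56*k**3 + 64*k**2 + 38*k + 13, as required.

Yes. s_k = k*(4*k**4 + 4*k**3 + k + 4).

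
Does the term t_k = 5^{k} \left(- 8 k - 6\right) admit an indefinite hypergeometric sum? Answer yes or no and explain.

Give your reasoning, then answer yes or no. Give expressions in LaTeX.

The ratio is 5*(4*k + 7)/(4*k + 3).
Factor: A=5; B=1; C=k + 3/4.
Key eq: (5)·f(k+1) = (1)·f(k) + (k + 3/4).
deg f ≤ 1 (via 0,0,1).
Solve for f: f(k) = (2*k - 1)/8 (degree 1 ≤ 1).
So s_k = (B(k−1)f/C)·t_k = ((2*k - 1)/(2*(4*k + 3)))·t_k = 5**k*(1 - 2*k).
Verify: 5**k*(-8*k - 6) matches t_k.

Yes. s_k = 5^{k} \left(1 - 2 k\right).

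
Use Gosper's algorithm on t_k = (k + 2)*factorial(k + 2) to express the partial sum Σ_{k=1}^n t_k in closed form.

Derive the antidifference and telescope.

The ratio is (k + 3)**2/(k + 2).
Normal form (A,B,C) = (k + 3, 1, k + 2).
f must satisfy (k + 3)·f(k+1) − (1)·f(k) = k + 2.
Bound: deg f ≤ 0.
Solve for f: f(k) = 1 (degree 0 ≤ 0).
R(k) = B(k−1)·f(k)/C(k) = 1/(k + 2); s_k = R·t_k = factorial(k + 2).
Check: Δs_k = (k + 2)*factorial(k + 2). ✓
Telescope: S(n) = s_(n+1) − s_(1) = factorial(n + 3) − (6) = factorial(n + 3) - 6.

S(n) = factorial(n + 3) - 6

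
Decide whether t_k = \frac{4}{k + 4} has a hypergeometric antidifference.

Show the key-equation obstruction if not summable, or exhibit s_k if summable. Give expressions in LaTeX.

No; the coefficient equations for f are inconsistent.

t_(k+1)/t_k = (k + 4)/(k + 5).
Gosper form: A/B · C(k+1)/C(k) with A=k + 4, B=k + 5, C=1.
Solve (k + 4)·f(k+1) − (k + 4)·f(k) = 1.
Bound: deg f ≤ 0.
Generic f = c0 gives residual -1; -1 = 0 cannot hold, so t_k is not Gosper-summable.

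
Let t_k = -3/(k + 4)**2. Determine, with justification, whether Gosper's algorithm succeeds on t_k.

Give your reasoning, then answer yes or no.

No — key equation has no polynomial f.

Step 1: r(k) = (k + 4)**2/(k + 5)**2.
Normal form (A,B,C) = (k**2 + 8*k + 16, k**2 + 10*k + 25, 1).
Set up (k**2 + 8*k + 16)·f(k+1) − (k**2 + 8*k + 16)·f(k) − (1) = 0.
Bound: deg f ≤ 0.
f = c0 ⇒ A·f(k+1) − B(k−1)·f(k) − C = -1. The system {-1 = 0} is inconsistent; no antidifference.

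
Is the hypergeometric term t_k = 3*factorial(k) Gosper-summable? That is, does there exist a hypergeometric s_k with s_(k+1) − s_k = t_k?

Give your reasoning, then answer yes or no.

No — t_k has no hypergeometric antidifference.

r(k) = k + 1 after simplifying.
Factor: A=k + 1; B=1; C=1.
Solve (k + 1)·f(k+1) − (1)·f(k) = 1.
deg f ≤ -1 (via 1,0,0).
Bound -1 < 0, so the key equation has no polynomial solution.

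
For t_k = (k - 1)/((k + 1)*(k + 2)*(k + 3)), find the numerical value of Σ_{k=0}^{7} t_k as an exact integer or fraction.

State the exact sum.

t_(k+1)/t_k = k*(k + 1)/((k - 1)*(k + 4)).
So A=k + 1 and B=k + 4, with C=k - 1.
Key eq: (k + 1)·f(k+1) = (k + 3)·f(k) + (k - 1).
deg f ≤ 2 (via 1,1,1).
Solving with deg f ≤ 2: f(k) = -k.
R(k) = B(k−1)·f(k)/C(k) = -k*(k + 3)/(k - 1); s_k = R·t_k = -k/((k + 1)*(k + 2)).
s_(k+1) − s_k = (k - 1)/(k**3 + 6*k**2 + 11*k + 6) = t_k.
Evaluate s at k=8 and k=0: -4/45 and 0; difference -4/45.

Σ = -4/45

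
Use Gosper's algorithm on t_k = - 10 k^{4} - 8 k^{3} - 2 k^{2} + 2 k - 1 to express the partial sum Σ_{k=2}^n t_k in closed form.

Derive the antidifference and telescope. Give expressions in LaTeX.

Ratio r(k) = (10*k**4 + 48*k**3 + 86*k**2 + 66*k + 19)/(10*k**4 + 8*k**3 + 2*k**2 - 2*k + 1).
Gosper form: A/B · C(k+1)/C(k) with A=1, B=1, C=k**4 + 4*k**3/5 + k**2/5 - k/5 + 1/10.
Key eq: (1)·f(k+1) = (1)·f(k) + (k**4 + 4*k**3/5 + k**2/5 - k/5 + 1/10).
deg f ≤ 5 (via 0,0,4).
Solving with deg f ≤ 5: f(k) = k*(2*k**4 - 3*k**3 + 2)/10.
Get s_k = R·t_k = k*(-2*k**4 + 3*k**3 - 2) with R(k) = B(k−1)f(k)/C(k) = k*(2*k**4 - 3*k**3 + 2)/(10*k**4 + 8*k**3 + 2*k**2 - 2*k + 1).
Verify: -10*k**4 - 8*k**3 - 2*k**2 + 2*k - 1 matches t_k.
Telescope: S(n) = s_(n+1) − s_(2) = -2*n**5 - 7*n**4 - 8*n**3 - 2*n**2 - 1 − (-20) = -2*n**5 - 7*n**4 - 8*n**3 - 2*n**2 + 19.

S(n) = - 2 n^{5} - 7 n^{4} - 8 n^{3} - 2 n^{2} + 19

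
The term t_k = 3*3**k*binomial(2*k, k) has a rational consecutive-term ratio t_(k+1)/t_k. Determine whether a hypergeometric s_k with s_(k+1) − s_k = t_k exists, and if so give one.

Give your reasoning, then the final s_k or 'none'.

Ratio r(k) = 6*(2*k + 1)/(k + 1).
Gosper form: A/B · C(k+1)/C(k) with A=12*k + 6, B=k + 1, C=1.
Key eq: (12*k + 6)·f(k+1) = (k)·f(k) + (1).
d = -1 from the (1,1,0) case.
deg f ≤ -1 is impossible — no certificate.

no hypergeometric antidifference exists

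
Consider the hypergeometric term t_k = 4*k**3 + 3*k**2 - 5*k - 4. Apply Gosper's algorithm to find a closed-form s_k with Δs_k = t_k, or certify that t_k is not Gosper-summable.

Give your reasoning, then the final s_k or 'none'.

s_k = k*(k**3 - k**2 - 3*k - 1)

r(k) = (4*k**3 + 15*k**2 + 13*k - 2)/(4*k**3 + 3*k**2 - 5*k - 4) after simplifying.
Normal form (A,B,C) = (1, 1, k**3 + 3*k**2/4 - 5*k/4 - 1).
Key eq: (1)·f(k+1) = (1)·f(k) + (k**3 + 3*k**2/4 - 5*k/4 - 1).
From deg A=0, deg B=0, deg C=3: d=4.
Solve for f: f(k) = k*(k + 1)*(k**2 - 2*k - 1)/4 (degree 4 ≤ 4).
R(k) = B(k−1)·f(k)/C(k) = k*(k**2 - 2*k - 1)/(4*k**2 - k - 4); s_k = R·t_k = k*(k**3 - k**2 - 3*k - 1).
Δs = 4*k**3 + 3*k**2 - 5*k - 4, as required.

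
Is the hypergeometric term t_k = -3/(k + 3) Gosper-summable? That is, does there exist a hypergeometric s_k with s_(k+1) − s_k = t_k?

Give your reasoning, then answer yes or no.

Compute t_(k+1)/t_k: get (k + 3)/(k + 4).
So A=k + 3 and B=k + 4, with C=1.
Key eq: (k + 3)·f(k+1) = (k + 3)·f(k) + (1).
From deg A=1, deg B=1, deg C=0: d=0.
Generic f = c0 gives residual -1; -1 = 0 cannot hold, so t_k is not Gosper-summable.

No; the coefficient equations for f are inconsistent.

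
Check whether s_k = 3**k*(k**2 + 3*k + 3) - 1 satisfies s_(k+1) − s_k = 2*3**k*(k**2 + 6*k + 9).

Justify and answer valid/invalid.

Valid — Δs_k = t_k.

s_(k+1) = 3**(k + 1)*(3*k + (k + 1)**2 + 6) - 1
s_(k+1) − s_k = 2*3**k*(k**2 + 6*k + 9)
(s_(k+1) − s_k) − t_k = 0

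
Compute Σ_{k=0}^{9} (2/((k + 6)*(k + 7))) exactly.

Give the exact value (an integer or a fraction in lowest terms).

Compute t_(k+1)/t_k: get (k + 6)/(k + 8).
Take A(k)=k + 6, B(k)=k + 8, C(k)=1.
Need (k + 6)·f(k+1) − (k + 7)·f(k) = 1.
From deg A=1, deg B=1, deg C=0: d=1.
A polynomial solution: f(k) = k/6.
Then R = B(k−1)f/C = k*(k + 7)/6, so s_k = R(k)·t_k = k/(3*(k + 6)).
Δs = 2/(k**2 + 13*k + 42), as required.
Telescoping: Σ = s_(10) − s_(0) = 5/24 − (0) = 5/24.

Σ = 5/24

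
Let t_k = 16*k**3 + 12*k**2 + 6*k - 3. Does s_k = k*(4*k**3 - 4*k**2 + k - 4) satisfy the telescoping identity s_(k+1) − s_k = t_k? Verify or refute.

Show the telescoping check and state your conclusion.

s_(k+1) = (k + 1)*(k + 4*(k + 1)**3 - 4*(k + 1)**2 - 3)
s_(k+1) − s_k = 16*k**3 + 12*k**2 + 6*k - 3
(s_(k+1) − s_k) − t_k = 0

valid; difference matches t_k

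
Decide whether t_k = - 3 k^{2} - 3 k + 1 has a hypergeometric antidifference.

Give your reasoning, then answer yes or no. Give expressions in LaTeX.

Yes. s_k = k \left(2 - k^{2}\right).

Compute t_(k+1)/t_k: get (3*k**2 + 9*k + 5)/(3*k**2 + 3*k - 1).
A = 1, B = 1, C = k**2 + k - 1/3.
Solve (1)·f(k+1) − (1)·f(k) = k**2 + k - 1/3.
d = 3 from the (0,0,2) case.
Solve for f: f(k) = k*(k**2 - 2)/3 (degree 3 ≤ 3).
Certificate R = B(k−1)f/C = k*(k**2 - 2)/(3*k**2 + 3*k - 1) gives s_k = k*(2 - k**2).
s_(k+1) − s_k = -3*k**2 - 3*k + 1 = t_k.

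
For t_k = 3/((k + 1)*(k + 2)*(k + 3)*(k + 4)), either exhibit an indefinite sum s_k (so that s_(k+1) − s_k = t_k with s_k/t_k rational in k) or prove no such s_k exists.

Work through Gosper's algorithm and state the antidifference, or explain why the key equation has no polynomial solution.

s_k = k*(k**2 + 6*k + 11)/(6*(k + 1)*(k + 2)*(k + 3))

Ratio r(k) = (k + 1)/(k + 5).
A = k + 1, B = k + 5, C = 1.
f must satisfy (k + 1)·f(k+1) − (k + 4)·f(k) = 1.
Bound: deg f ≤ 3.
Coefficient equations give f(k) = k*(k**2 + 6*k + 11)/18.
Then R = B(k−1)f/C = k*(k + 4)*(k**2 + 6*k + 11)/18, so s_k = R(k)·t_k = k*(k**2 + 6*k + 11)/(6*(k + 1)*(k + 2)*(k + 3)).
Δs = 3/(k**4 + 10*k**3 + 35*k**2 + 50*k + 24), as required.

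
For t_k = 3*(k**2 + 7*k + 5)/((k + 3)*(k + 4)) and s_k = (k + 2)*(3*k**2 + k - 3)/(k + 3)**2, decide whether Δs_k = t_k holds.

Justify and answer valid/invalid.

s_(k+1) = (k + 3)*(k + 3*(k + 1)**2 - 2)/(k + 4)**2
s_(k+1) − s_k = (3*k**4 + 42*k**3 + 181*k**2 + 280*k + 123)/(k**4 + 14*k**3 + 73*k**2 + 168*k + 144)
(s_(k+1) − s_k) − t_k = (-17*k**2 - 77*k - 57)/(k**4 + 14*k**3 + 73*k**2 + 168*k + 144)

Invalid: residual (-17*k**2 - 77*k - 57)/(k**4 + 14*k**3 + 73*k**2 + 168*k + 144) ≠ 0.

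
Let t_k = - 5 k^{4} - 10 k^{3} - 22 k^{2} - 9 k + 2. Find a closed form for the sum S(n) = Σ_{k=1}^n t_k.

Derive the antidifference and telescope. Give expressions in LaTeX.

Ratio r(k) = (5*k**4 + 30*k**3 + 82*k**2 + 103*k + 44)/(5*k**4 + 10*k**3 + 22*k**2 + 9*k - 2).
Take A(k)=1, B(k)=1, C(k)=k**4 + 2*k**3 + 22*k**2/5 + 9*k/5 - 2/5.
Solve (1)·f(k+1) − (1)·f(k) = k**4 + 2*k**3 + 22*k**2/5 + 9*k/5 - 2/5.
Degrees (0,0,4) ⇒ d ≤ 5.
Solving with deg f ≤ 5: f(k) = k*(k**4 + 4*k**2 - 4*k - 3)/5.
Then R = B(k−1)f/C = k*(k**4 + 4*k**2 - 4*k - 3)/(5*k**4 + 10*k**3 + 22*k**2 + 9*k - 2), so s_k = R(k)·t_k = k*(-k**4 - 4*k**2 + 4*k + 3).
Verify: -5*k**4 - 10*k**3 - 22*k**2 - 9*k + 2 matches t_k.
Telescope: S(n) = s_(n+1) − s_(1) = -n**5 - 5*n**4 - 14*n**3 - 18*n**2 - 6*n + 2 − (2) = n*(-n**4 - 5*n**3 - 14*n**2 - 18*n - 6).

S(n) = n \left(- n^{4} - 5 n^{3} - 14 n^{2} - 18 n - 6\right)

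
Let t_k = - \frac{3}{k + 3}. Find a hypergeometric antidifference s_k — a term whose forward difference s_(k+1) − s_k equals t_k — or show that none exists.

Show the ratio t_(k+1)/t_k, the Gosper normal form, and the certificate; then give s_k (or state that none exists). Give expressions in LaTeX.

no hypergeometric antidifference exists

Ratio r(k) = (k + 3)/(k + 4).
A = k + 3, B = k + 4, C = 1.
Key eq: (k + 3)·f(k+1) = (k + 3)·f(k) + (1).
d = 0 from the (1,1,0) case.
Put f(k) = c0: A·f(k+1) − B(k−1)·f(k) − C = -1; need -1 = 0 — inconsistent ⇒ no f, not summable.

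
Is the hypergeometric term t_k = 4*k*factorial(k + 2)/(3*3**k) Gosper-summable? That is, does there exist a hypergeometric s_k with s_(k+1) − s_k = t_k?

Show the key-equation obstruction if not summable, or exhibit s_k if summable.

Yes. s_k = 4*factorial(k + 2)/3**k.

Compute t_(k+1)/t_k: get (k + 1)*(k + 3)/(3*k).
Gosper form: A/B · C(k+1)/C(k) with A=k/3 + 1, B=1, C=k.
Need (k/3 + 1)·f(k+1) − (1)·f(k) = k.
d = 0 from the (1,0,1) case.
Solving with deg f ≤ 0: f(k) = 3.
Certificate R = B(k−1)f/C = 3/k gives s_k = 4*factorial(k + 2)/3**k.
Check: Δs_k = 4*k*factorial(k + 2)/(3*3**k). ✓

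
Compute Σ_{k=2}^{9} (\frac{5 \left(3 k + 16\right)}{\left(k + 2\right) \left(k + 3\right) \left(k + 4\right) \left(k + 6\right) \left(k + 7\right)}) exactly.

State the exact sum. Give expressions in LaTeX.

Ratio r(k) = (k + 2)*(k + 6)*(3*k + 19)/((k + 5)*(k + 8)*(3*k + 16)).
Factor: A=k + 2; B=k + 8; C=k**2 + 31*k/3 + 80/3.
f must satisfy (k + 2)·f(k+1) − (k + 7)·f(k) = k**2 + 31*k/3 + 80/3.
deg f ≤ 5 (via 1,1,2).
Solve for f: f(k) = k*(k + 4)*(k + 5)*(k**2 + 11*k + 36)/108 (degree 5 ≤ 5).
Then R = B(k−1)f/C = k*(k + 4)*(k + 7)*(k**2 + 11*k + 36)/(36*(3*k + 16)), so s_k = R(k)·t_k = 5*k*(k**2 + 11*k + 36)/(36*(k**3 + 11*k**2 + 36*k + 36)).
Check: Δs_k = 5*(3*k + 16)/(k**5 + 22*k**4 + 185*k**3 + 740*k**2 + 1404*k + 1008). ✓
Σ_(k=2)^(9) t_k = s_(10) − s_(2) = 1025/7488 − (31/288) = 73/2496.

Σ = 73/2496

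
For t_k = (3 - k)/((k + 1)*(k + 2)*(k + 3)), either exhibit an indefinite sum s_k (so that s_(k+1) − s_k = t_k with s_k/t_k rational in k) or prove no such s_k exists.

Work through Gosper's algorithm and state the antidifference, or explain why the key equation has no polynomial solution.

s_k = k*(k + 5)/(2*(k + 1)*(k + 2))

r(k) = (k - 2)*(k + 1)/((k - 3)*(k + 4)) after simplifying.
Take A(k)=k + 1, B(k)=k + 4, C(k)=k - 3.
Solve (k + 1)·f(k+1) − (k + 3)·f(k) = k - 3.
d = 2 from the (1,1,1) case.
Solving with deg f ≤ 2: f(k) = -k*(k + 5)/2.
Get s_k = R·t_k = k*(k + 5)/(2*(k + 1)*(k + 2)) with R(k) = B(k−1)f(k)/C(k) = -k*(k + 3)*(k + 5)/(2*(k - 3)).
Verify: (3 - k)/(k**3 + 6*k**2 + 11*k + 6) matches t_k.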